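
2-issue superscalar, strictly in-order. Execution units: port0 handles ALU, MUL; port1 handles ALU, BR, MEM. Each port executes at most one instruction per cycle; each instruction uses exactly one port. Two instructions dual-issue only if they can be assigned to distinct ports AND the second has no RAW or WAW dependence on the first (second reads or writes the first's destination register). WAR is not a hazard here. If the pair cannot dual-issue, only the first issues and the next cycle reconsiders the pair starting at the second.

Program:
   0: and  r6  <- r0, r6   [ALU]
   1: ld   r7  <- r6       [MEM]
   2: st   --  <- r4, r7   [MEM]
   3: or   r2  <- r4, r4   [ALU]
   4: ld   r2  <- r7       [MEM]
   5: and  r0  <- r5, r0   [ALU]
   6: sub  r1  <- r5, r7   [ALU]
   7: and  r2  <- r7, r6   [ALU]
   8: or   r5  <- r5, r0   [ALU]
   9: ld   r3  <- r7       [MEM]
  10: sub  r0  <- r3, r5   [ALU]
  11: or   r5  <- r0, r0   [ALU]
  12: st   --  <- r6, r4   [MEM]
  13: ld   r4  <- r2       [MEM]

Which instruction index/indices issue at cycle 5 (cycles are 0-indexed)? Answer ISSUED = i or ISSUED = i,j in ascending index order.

ISSUED = 8,9

0. and.ALU @i0  | RAW r6
1. ld.MEM @i1  | no-port MEM/MEM
2. st.MEM or.ALU @i2,i3  | 2-wide
3. ld.MEM and.ALU @i4,i5  | 2-wide
4. sub.ALU and.ALU @i6,i7  | 2-wide
5. or.ALU ld.MEM @i8,i9  | 2-wide
6. sub.ALU @i10  | RAW r0
7. or.ALU st.MEM @i11,i12  | 2-wide
8. ld.MEM @i13  | tail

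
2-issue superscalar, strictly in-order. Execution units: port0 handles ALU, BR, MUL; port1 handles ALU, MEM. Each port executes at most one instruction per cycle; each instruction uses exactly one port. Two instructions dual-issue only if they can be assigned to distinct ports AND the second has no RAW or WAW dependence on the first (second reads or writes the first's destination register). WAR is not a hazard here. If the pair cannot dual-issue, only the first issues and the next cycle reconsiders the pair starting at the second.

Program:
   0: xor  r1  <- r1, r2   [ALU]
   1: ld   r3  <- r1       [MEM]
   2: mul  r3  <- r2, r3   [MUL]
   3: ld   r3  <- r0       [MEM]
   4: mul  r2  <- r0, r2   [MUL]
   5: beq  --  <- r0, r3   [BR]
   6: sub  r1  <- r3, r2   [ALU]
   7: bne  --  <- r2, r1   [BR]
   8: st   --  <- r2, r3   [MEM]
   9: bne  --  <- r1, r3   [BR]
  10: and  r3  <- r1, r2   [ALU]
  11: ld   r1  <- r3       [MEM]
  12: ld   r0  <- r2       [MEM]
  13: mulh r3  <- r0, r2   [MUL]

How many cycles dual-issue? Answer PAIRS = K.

0. xor @i0  | RAW r1
1. ld @i1  | RAW+WAW r3
2. mul @i2  | WAW r3
3. ld mul @i3/i4  | dual
4. beq sub @i5/i6  | dual
5. bne st @i7/i8  | dual
6. bne and @i9/i10  | dual
7. ld @i11  | no-port MEM/MEM
8. ld @i12  | RAW r0
9. mulh @i13  | tail

PAIRS = 4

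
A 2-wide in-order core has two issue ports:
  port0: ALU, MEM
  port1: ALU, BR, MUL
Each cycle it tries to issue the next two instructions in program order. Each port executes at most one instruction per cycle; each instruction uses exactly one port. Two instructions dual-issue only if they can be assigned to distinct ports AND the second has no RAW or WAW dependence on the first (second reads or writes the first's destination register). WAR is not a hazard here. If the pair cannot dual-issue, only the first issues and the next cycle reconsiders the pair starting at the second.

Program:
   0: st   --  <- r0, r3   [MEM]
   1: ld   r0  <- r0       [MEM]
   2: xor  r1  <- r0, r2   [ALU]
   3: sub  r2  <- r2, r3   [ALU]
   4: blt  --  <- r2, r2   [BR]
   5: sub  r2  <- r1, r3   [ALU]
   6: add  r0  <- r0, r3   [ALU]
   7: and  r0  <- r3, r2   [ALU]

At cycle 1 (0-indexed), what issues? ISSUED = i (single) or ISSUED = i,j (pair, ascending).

ISSUED = 1

t=0 i0:st ; no-port MEM/MEM
t=1 i1:ld ; RAW r0
t=2 i2&i3:xor/sub ; pair
t=3 i4&i5:blt/sub ; pair
t=4 i6:add ; WAW r0
t=5 i7:and ; tail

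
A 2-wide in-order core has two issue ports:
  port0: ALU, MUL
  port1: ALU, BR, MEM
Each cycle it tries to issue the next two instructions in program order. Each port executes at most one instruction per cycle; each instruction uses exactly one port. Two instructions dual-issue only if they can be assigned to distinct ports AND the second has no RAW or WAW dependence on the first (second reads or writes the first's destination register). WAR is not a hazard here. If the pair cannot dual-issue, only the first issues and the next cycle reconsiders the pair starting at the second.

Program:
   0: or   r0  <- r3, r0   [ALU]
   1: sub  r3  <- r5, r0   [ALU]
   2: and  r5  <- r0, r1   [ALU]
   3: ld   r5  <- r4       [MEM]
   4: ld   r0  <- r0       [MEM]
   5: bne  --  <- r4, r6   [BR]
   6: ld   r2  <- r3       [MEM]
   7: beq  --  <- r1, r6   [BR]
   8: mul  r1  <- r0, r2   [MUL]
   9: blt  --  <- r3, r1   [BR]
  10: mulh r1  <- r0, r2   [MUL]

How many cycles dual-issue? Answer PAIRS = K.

PAIRS = 3

#0 head=0: or.ALU i0 RAW r0
#1 head=1: sub.ALU;and.ALU i1&i2 pair
#2 head=3: ld.MEM i3 no-port MEM/MEM
#3 head=4: ld.MEM i4 no-port MEM/BR
#4 head=5: bne.BR i5 no-port BR/MEM
#5 head=6: ld.MEM i6 no-port MEM/BR
#6 head=7: beq.BR;mul.MUL i7&i8 pair
#7 head=9: blt.BR;mulh.MUL i9&i10 pair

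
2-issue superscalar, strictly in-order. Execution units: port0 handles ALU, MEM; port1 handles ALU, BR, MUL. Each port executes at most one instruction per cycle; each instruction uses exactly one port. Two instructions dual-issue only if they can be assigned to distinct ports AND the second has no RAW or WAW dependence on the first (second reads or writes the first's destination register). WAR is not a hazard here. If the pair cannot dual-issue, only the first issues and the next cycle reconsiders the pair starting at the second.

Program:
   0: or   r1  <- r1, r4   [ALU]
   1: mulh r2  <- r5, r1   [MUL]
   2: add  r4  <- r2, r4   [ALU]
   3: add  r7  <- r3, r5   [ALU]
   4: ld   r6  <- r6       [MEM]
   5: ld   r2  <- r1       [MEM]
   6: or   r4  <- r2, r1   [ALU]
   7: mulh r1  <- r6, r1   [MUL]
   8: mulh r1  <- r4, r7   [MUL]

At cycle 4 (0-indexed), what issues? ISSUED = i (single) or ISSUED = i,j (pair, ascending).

#0 head=0: or.ALU i0 RAW r1
#1 head=1: mulh.MUL i1 RAW r2
#2 head=2: add.ALU;add.ALU i2/i3 dual
#3 head=4: ld.MEM i4 no-port MEM/MEM
#4 head=5: ld.MEM i5 RAW r2
#5 head=6: or.ALU;mulh.MUL i6/i7 dual
#6 head=8: mulh.MUL i8 tail

ISSUED = 5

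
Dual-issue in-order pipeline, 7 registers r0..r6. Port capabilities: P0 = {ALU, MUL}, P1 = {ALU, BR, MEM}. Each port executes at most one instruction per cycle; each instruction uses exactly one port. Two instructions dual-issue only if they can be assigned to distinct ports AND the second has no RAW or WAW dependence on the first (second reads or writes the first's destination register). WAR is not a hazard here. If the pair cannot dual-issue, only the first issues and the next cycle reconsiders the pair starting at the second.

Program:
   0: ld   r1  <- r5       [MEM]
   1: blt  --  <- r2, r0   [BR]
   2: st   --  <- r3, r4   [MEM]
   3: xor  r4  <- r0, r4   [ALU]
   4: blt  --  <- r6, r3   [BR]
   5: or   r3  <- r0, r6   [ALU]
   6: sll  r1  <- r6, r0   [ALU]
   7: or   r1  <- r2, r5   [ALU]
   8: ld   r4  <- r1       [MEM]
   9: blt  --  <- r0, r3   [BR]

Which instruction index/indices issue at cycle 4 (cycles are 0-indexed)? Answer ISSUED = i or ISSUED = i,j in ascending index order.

#0 head=0: ld i0 no-port MEM/BR
#1 head=1: blt i1 no-port BR/MEM
#2 head=2: st+xor i2+i3 2-wide
#3 head=4: blt+or i4+i5 2-wide
#4 head=6: sll i6 WAW r1
#5 head=7: or i7 RAW r1
#6 head=8: ld i8 no-port MEM/BR
#7 head=9: blt i9 tail

ISSUED = 6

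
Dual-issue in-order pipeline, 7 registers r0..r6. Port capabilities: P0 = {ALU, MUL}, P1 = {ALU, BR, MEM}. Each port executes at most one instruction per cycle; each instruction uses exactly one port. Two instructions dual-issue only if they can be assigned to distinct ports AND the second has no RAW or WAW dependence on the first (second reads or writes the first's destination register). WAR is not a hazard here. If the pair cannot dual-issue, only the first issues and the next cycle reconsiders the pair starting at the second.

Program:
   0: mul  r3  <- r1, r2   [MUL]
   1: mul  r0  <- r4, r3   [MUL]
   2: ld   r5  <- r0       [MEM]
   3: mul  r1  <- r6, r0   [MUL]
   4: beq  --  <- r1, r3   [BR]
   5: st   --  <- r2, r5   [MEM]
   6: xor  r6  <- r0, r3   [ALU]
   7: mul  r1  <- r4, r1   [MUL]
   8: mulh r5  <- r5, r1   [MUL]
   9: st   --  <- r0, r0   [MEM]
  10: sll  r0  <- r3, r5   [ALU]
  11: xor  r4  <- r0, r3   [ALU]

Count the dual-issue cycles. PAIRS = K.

#0 head=0: mul.MUL i0 no-port MUL/MUL
#1 head=1: mul.MUL i1 RAW r0
#2 head=2: ld.MEM;mul.MUL i2/i3 2-wide
#3 head=4: beq.BR i4 no-port BR/MEM
#4 head=5: st.MEM;xor.ALU i5/i6 2-wide
#5 head=7: mul.MUL i7 no-port MUL/MUL
#6 head=8: mulh.MUL;st.MEM i8/i9 2-wide
#7 head=10: sll.ALU i10 RAW r0
#8 head=11: xor.ALU i11 tail

PAIRS = 3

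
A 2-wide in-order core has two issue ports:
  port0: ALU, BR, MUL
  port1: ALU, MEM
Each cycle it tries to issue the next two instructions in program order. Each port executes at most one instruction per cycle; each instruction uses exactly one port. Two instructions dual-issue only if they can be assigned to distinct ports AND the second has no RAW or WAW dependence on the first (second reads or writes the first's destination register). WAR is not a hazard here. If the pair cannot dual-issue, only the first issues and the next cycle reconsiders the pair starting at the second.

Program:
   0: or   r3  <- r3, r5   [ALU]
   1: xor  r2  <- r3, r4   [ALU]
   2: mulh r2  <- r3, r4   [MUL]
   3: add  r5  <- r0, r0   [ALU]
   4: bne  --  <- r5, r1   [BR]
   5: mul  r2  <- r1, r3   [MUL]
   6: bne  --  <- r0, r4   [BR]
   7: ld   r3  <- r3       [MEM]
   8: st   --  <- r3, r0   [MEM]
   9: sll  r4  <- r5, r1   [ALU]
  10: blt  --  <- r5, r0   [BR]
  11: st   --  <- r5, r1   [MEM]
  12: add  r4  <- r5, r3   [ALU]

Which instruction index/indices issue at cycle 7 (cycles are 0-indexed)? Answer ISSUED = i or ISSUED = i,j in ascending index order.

ISSUED = 10,11

[0] i0  or  -- RAW r3
[1] i1  xor  -- WAW r2
[2] i2+i3  mulh/add  -- 2-wide
[3] i4  bne  -- no-port BR/MUL
[4] i5  mul  -- no-port MUL/BR
[5] i6+i7  bne/ld  -- 2-wide
[6] i8+i9  st/sll  -- 2-wide
[7] i10+i11  blt/st  -- 2-wide
[8] i12  add  -- tail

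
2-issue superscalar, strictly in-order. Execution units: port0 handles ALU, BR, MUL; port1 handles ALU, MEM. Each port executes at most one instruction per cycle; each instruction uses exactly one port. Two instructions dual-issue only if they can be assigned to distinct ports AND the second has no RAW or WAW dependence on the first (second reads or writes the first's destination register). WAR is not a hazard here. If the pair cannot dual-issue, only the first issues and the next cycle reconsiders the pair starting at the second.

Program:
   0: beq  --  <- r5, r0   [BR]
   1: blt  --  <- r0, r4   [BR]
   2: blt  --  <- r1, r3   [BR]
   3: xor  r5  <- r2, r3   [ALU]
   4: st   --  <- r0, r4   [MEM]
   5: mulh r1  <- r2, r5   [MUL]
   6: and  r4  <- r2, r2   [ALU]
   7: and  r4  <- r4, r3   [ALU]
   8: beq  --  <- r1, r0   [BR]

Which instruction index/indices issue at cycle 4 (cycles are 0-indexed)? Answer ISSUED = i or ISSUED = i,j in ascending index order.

c0: i0 beq.BR  no-port BR/BR
c1: i1 blt.BR  no-port BR/BR
c2: i2,i3 blt.BR+xor.ALU  pair
c3: i4,i5 st.MEM+mulh.MUL  pair
c4: i6 and.ALU  RAW+WAW r4
c5: i7,i8 and.ALU+beq.BR  pair

ISSUED = 6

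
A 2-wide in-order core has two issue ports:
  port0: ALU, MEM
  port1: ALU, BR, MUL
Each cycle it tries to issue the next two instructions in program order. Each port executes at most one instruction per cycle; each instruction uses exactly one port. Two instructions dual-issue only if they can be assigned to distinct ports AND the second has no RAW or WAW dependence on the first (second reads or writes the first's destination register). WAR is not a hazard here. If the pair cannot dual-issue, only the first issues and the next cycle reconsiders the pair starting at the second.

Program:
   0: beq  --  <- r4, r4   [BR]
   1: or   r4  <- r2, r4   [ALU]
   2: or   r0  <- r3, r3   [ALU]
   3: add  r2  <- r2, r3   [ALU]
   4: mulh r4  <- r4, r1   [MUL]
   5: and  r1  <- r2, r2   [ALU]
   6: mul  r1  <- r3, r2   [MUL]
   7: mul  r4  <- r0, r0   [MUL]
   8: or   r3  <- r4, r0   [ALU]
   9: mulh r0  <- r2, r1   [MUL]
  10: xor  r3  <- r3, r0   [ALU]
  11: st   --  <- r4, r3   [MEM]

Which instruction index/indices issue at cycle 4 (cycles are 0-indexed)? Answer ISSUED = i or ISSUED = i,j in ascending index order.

ISSUED = 7

c0: i0&i1 beq.BR;or.ALU  pair
c1: i2&i3 or.ALU;add.ALU  pair
c2: i4&i5 mulh.MUL;and.ALU  pair
c3: i6 mul.MUL  no-port MUL/MUL
c4: i7 mul.MUL  RAW r4
c5: i8&i9 or.ALU;mulh.MUL  pair
c6: i10 xor.ALU  RAW r3
c7: i11 st.MEM  tail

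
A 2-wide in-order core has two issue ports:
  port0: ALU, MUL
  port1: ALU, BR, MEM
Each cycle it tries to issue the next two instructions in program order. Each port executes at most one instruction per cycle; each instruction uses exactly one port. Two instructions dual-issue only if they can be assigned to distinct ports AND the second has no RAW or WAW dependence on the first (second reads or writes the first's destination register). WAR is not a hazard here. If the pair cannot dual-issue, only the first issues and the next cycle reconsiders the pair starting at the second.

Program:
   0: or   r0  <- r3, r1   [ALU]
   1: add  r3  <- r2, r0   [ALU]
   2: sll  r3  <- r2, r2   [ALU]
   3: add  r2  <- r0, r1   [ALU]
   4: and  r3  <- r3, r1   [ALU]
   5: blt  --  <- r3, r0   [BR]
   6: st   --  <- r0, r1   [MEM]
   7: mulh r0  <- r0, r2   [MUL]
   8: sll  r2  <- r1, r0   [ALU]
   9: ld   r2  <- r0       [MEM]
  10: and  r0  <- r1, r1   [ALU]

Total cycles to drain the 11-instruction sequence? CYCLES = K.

CYCLES = 8

c0: i0 or.ALU  RAW r0
c1: i1 add.ALU  WAW r3
c2: i2/i3 sll.ALU+add.ALU  pair
c3: i4 and.ALU  RAW r3
c4: i5 blt.BR  no-port BR/MEM
c5: i6/i7 st.MEM+mulh.MUL  pair
c6: i8 sll.ALU  WAW r2
c7: i9/i10 ld.MEM+and.ALU  pair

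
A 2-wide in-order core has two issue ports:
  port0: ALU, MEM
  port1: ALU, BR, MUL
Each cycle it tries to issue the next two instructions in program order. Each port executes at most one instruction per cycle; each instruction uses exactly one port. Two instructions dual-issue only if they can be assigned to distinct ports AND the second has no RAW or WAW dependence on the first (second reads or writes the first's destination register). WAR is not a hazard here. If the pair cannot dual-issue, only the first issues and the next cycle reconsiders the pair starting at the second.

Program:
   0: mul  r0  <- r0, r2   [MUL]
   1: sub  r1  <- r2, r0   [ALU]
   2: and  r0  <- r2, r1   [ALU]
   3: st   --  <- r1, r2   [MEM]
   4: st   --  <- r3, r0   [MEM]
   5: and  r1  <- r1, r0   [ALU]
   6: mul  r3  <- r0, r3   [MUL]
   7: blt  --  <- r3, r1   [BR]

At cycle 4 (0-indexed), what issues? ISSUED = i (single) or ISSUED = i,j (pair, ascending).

c0: i0 mul  RAW r0
c1: i1 sub  RAW r1
c2: i2&i3 and st  pair
c3: i4&i5 st and  pair
c4: i6 mul  no-port MUL/BR
c5: i7 blt  tail

ISSUED = 6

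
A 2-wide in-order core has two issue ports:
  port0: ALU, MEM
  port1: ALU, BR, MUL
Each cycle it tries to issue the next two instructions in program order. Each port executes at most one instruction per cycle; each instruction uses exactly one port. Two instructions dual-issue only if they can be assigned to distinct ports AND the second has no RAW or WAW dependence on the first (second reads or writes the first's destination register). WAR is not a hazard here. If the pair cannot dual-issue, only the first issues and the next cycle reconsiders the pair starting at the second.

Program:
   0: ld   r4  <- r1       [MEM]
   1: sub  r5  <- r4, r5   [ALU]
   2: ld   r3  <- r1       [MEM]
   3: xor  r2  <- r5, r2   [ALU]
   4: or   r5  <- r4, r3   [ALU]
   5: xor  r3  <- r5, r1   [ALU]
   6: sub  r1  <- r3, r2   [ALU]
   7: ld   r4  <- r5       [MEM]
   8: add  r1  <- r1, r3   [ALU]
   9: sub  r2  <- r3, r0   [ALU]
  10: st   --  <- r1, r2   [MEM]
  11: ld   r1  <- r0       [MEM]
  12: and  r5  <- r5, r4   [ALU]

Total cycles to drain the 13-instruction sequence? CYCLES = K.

CYCLES = 8

c0: i0 ld.MEM  RAW r4
c1: i1&i2 sub.ALU/ld.MEM  2-wide
c2: i3&i4 xor.ALU/or.ALU  2-wide
c3: i5 xor.ALU  RAW r3
c4: i6&i7 sub.ALU/ld.MEM  2-wide
c5: i8&i9 add.ALU/sub.ALU  2-wide
c6: i10 st.MEM  no-port MEM/MEM
c7: i11&i12 ld.MEM/and.ALU  2-wide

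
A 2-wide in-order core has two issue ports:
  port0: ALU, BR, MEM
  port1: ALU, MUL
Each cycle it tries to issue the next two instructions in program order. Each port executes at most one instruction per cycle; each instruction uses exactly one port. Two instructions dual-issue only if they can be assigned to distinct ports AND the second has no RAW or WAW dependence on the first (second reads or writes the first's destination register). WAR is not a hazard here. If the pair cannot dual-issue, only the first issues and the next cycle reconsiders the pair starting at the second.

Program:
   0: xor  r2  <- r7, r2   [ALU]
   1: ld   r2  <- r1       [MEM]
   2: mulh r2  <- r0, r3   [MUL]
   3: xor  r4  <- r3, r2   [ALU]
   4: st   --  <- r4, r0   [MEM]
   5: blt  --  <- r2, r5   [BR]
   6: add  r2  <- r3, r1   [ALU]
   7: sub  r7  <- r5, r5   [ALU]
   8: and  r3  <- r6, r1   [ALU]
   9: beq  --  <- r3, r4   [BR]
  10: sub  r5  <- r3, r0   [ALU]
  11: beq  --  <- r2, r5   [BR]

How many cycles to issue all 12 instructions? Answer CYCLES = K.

#0 head=0: xor.ALU i0 WAW r2
#1 head=1: ld.MEM i1 WAW r2
#2 head=2: mulh.MUL i2 RAW r2
#3 head=3: xor.ALU i3 RAW r4
#4 head=4: st.MEM i4 no-port MEM/BR
#5 head=5: blt.BR;add.ALU i5+i6 pair
#6 head=7: sub.ALU;and.ALU i7+i8 pair
#7 head=9: beq.BR;sub.ALU i9+i10 pair
#8 head=11: beq.BR i11 tail

CYCLES = 9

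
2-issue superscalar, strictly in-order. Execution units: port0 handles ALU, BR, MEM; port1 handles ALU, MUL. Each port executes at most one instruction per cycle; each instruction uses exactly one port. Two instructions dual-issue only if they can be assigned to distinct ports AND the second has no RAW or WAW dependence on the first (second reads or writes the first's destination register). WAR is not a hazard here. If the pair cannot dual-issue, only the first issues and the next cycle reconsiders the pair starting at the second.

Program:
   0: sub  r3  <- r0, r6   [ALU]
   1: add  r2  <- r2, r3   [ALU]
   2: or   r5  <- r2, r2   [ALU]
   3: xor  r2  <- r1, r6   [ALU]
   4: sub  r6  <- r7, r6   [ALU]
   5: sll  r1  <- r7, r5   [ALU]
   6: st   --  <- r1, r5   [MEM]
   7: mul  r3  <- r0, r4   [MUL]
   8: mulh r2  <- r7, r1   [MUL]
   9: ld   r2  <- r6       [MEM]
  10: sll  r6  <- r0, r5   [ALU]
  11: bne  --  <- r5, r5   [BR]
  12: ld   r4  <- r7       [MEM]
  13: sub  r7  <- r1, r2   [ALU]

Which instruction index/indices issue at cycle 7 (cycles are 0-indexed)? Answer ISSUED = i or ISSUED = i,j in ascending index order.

ISSUED = 11

t=0 i0:sub.ALU ; RAW r3
t=1 i1:add.ALU ; RAW r2
t=2 i2,i3:or.ALU xor.ALU ; 2-wide
t=3 i4,i5:sub.ALU sll.ALU ; 2-wide
t=4 i6,i7:st.MEM mul.MUL ; 2-wide
t=5 i8:mulh.MUL ; WAW r2
t=6 i9,i10:ld.MEM sll.ALU ; 2-wide
t=7 i11:bne.BR ; no-port BR/MEM
t=8 i12,i13:ld.MEM sub.ALU ; 2-wide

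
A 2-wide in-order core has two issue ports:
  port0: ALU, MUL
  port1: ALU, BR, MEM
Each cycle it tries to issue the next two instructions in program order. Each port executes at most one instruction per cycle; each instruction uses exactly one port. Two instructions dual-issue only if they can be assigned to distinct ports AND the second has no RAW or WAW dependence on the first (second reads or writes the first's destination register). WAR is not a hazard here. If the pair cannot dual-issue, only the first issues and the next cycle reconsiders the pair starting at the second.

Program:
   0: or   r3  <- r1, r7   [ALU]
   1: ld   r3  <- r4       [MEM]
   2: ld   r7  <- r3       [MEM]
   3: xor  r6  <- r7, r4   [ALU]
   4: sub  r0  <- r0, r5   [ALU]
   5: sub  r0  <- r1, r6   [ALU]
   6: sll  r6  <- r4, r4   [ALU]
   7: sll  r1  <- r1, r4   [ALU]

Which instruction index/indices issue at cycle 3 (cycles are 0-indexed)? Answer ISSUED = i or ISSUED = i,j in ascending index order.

c0: i0 or.ALU  WAW r3
c1: i1 ld.MEM  no-port MEM/MEM
c2: i2 ld.MEM  RAW r7
c3: i3,i4 xor.ALU sub.ALU  pair
c4: i5,i6 sub.ALU sll.ALU  pair
c5: i7 sll.ALU  tail

ISSUED = 3,4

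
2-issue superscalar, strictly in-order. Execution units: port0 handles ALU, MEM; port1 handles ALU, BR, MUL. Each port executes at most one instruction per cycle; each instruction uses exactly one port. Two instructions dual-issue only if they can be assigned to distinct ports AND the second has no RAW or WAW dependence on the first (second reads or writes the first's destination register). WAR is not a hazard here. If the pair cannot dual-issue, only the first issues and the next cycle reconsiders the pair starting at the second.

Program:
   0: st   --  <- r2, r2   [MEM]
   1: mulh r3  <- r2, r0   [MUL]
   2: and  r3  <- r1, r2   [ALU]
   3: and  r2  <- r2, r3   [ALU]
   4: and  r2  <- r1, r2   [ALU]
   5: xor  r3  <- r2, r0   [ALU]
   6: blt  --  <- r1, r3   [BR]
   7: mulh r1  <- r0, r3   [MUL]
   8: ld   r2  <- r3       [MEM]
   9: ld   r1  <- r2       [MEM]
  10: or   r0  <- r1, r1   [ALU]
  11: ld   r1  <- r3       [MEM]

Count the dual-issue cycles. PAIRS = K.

  cy0 -> i0&i1 (st;mulh) pair
  cy1 -> i2 (and) RAW r3
  cy2 -> i3 (and) RAW+WAW r2
  cy3 -> i4 (and) RAW r2
  cy4 -> i5 (xor) RAW r3
  cy5 -> i6 (blt) no-port BR/MUL
  cy6 -> i7&i8 (mulh;ld) pair
  cy7 -> i9 (ld) RAW r1
  cy8 -> i10&i11 (or;ld) pair

PAIRS = 3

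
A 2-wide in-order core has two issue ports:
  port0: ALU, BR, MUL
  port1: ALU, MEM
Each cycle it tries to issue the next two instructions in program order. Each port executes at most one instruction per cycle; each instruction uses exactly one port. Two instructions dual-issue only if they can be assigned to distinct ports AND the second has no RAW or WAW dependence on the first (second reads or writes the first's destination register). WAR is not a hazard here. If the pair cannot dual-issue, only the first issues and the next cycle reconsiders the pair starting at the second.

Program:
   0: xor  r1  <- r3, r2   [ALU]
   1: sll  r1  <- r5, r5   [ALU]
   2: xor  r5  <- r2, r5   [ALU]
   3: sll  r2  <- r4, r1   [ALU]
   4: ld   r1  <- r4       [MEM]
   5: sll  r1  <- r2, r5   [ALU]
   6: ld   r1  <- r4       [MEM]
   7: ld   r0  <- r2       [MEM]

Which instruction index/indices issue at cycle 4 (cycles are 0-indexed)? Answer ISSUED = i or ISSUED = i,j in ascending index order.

ISSUED = 6

c0: i0 xor.ALU  WAW r1
c1: i1+i2 sll.ALU+xor.ALU  2-wide
c2: i3+i4 sll.ALU+ld.MEM  2-wide
c3: i5 sll.ALU  WAW r1
c4: i6 ld.MEM  no-port MEM/MEM
c5: i7 ld.MEM  tail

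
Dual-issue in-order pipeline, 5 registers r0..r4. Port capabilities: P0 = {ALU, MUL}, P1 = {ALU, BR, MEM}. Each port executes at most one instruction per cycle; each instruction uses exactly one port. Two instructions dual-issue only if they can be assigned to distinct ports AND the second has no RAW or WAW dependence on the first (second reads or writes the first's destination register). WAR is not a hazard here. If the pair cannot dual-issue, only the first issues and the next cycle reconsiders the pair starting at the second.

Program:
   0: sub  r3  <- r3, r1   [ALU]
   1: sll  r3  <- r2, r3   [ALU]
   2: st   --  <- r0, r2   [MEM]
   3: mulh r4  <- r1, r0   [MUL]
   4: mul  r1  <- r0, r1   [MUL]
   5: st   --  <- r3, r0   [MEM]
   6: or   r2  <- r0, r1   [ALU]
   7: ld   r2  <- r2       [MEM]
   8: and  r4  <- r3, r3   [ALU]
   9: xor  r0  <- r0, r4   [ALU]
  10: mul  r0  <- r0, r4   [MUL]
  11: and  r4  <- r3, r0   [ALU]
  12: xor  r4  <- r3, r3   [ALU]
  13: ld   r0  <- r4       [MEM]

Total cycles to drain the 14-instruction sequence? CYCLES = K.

CYCLES = 11

0. sub.ALU @i0  | RAW+WAW r3
1. sll.ALU+st.MEM @i1&i2  | dual
2. mulh.MUL @i3  | no-port MUL/MUL
3. mul.MUL+st.MEM @i4&i5  | dual
4. or.ALU @i6  | RAW+WAW r2
5. ld.MEM+and.ALU @i7&i8  | dual
6. xor.ALU @i9  | RAW+WAW r0
7. mul.MUL @i10  | RAW r0
8. and.ALU @i11  | WAW r4
9. xor.ALU @i12  | RAW r4
10. ld.MEM @i13  | tail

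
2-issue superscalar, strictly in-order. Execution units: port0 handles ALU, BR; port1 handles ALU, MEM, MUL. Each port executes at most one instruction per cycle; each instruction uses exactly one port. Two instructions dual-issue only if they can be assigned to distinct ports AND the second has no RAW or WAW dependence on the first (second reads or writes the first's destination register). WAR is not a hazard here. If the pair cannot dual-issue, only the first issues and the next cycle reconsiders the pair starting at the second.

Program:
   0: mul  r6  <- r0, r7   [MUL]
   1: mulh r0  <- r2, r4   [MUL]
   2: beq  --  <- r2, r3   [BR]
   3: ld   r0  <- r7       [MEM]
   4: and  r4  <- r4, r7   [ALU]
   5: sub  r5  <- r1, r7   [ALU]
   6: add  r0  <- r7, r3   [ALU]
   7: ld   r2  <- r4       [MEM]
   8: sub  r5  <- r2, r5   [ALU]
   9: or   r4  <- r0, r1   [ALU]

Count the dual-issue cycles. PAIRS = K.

PAIRS = 4

[0] i0  mul  -- no-port MUL/MUL
[1] i1,i2  mulh beq  -- 2-wide
[2] i3,i4  ld and  -- 2-wide
[3] i5,i6  sub add  -- 2-wide
[4] i7  ld  -- RAW r2
[5] i8,i9  sub or  -- 2-wide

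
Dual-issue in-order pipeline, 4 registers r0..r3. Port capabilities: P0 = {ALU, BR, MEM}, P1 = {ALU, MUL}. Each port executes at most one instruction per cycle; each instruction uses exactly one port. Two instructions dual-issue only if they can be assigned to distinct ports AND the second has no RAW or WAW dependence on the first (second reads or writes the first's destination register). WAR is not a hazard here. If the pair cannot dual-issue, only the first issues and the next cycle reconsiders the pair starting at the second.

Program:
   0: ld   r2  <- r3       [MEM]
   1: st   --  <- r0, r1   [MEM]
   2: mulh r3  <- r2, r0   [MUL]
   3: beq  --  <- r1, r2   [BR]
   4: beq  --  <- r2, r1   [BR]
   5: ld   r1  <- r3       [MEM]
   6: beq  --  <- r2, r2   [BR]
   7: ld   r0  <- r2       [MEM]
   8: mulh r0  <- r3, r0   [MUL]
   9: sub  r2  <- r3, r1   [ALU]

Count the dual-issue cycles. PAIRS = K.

#0 head=0: ld.MEM i0 no-port MEM/MEM
#1 head=1: st.MEM mulh.MUL i1,i2 pair
#2 head=3: beq.BR i3 no-port BR/BR
#3 head=4: beq.BR i4 no-port BR/MEM
#4 head=5: ld.MEM i5 no-port MEM/BR
#5 head=6: beq.BR i6 no-port BR/MEM
#6 head=7: ld.MEM i7 RAW+WAW r0
#7 head=8: mulh.MUL sub.ALU i8,i9 pair

PAIRS = 2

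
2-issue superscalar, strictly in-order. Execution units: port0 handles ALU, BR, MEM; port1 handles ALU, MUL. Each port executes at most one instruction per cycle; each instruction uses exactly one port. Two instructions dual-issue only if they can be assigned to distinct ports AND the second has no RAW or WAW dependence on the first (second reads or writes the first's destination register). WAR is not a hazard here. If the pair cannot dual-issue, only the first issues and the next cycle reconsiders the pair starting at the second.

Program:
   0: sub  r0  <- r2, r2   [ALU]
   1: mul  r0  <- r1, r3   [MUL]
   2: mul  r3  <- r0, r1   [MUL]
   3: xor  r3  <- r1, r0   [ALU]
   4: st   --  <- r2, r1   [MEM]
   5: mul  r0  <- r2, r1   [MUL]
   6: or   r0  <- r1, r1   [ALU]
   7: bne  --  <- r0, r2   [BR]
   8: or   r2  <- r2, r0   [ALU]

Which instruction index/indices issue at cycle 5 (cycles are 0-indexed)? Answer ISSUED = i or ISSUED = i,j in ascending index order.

ISSUED = 6

#0 head=0: sub.ALU i0 WAW r0
#1 head=1: mul.MUL i1 no-port MUL/MUL
#2 head=2: mul.MUL i2 WAW r3
#3 head=3: xor.ALU;st.MEM i3&i4 dual
#4 head=5: mul.MUL i5 WAW r0
#5 head=6: or.ALU i6 RAW r0
#6 head=7: bne.BR;or.ALU i7&i8 dual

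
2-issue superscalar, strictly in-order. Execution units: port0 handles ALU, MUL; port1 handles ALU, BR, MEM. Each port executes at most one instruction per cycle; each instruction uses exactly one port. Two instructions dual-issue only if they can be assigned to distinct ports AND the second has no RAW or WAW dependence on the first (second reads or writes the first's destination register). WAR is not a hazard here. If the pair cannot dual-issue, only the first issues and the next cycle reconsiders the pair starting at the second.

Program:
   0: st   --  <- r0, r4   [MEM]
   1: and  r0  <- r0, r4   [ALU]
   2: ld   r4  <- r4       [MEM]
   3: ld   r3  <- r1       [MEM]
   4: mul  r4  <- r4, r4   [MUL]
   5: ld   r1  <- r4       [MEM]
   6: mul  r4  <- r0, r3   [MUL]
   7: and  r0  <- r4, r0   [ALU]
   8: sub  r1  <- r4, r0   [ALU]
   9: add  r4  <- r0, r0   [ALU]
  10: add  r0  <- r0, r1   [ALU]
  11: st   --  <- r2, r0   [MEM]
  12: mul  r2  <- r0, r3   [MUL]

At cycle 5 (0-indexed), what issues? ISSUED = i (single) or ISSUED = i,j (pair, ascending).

ISSUED = 8,9

c0: i0&i1 st and  2-wide
c1: i2 ld  no-port MEM/MEM
c2: i3&i4 ld mul  2-wide
c3: i5&i6 ld mul  2-wide
c4: i7 and  RAW r0
c5: i8&i9 sub add  2-wide
c6: i10 add  RAW r0
c7: i11&i12 st mul  2-wide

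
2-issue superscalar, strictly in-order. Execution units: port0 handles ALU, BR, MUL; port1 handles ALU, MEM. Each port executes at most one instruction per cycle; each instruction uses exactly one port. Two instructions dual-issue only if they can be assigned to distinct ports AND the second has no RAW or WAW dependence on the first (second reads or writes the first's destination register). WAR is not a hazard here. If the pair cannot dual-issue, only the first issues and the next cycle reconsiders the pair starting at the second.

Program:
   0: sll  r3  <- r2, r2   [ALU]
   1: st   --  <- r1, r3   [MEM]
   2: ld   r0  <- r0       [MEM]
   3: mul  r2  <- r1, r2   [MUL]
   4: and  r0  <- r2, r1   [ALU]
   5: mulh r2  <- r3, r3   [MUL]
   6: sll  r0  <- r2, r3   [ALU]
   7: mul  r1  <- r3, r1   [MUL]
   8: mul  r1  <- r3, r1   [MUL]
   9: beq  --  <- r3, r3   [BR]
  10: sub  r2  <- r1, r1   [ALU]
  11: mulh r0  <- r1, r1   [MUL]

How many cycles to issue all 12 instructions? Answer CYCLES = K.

t=0 i0:sll.ALU ; RAW r3
t=1 i1:st.MEM ; no-port MEM/MEM
t=2 i2,i3:ld.MEM mul.MUL ; pair
t=3 i4,i5:and.ALU mulh.MUL ; pair
t=4 i6,i7:sll.ALU mul.MUL ; pair
t=5 i8:mul.MUL ; no-port MUL/BR
t=6 i9,i10:beq.BR sub.ALU ; pair
t=7 i11:mulh.MUL ; tail

CYCLES = 8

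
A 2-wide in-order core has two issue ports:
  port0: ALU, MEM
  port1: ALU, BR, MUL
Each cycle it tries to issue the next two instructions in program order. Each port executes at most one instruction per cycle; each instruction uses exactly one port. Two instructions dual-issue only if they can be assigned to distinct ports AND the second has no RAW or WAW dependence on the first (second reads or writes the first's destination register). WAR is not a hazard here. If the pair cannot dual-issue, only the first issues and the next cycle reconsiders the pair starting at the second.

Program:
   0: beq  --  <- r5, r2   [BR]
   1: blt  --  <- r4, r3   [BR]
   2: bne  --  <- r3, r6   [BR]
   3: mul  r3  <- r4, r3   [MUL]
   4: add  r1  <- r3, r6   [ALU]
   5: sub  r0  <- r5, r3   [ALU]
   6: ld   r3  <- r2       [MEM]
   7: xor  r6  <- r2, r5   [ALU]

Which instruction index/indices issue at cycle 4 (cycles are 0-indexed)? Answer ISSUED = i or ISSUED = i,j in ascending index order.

[0] i0  beq.BR  -- no-port BR/BR
[1] i1  blt.BR  -- no-port BR/BR
[2] i2  bne.BR  -- no-port BR/MUL
[3] i3  mul.MUL  -- RAW r3
[4] i4&i5  add.ALU sub.ALU  -- 2-wide
[5] i6&i7  ld.MEM xor.ALU  -- 2-wide

ISSUED = 4,5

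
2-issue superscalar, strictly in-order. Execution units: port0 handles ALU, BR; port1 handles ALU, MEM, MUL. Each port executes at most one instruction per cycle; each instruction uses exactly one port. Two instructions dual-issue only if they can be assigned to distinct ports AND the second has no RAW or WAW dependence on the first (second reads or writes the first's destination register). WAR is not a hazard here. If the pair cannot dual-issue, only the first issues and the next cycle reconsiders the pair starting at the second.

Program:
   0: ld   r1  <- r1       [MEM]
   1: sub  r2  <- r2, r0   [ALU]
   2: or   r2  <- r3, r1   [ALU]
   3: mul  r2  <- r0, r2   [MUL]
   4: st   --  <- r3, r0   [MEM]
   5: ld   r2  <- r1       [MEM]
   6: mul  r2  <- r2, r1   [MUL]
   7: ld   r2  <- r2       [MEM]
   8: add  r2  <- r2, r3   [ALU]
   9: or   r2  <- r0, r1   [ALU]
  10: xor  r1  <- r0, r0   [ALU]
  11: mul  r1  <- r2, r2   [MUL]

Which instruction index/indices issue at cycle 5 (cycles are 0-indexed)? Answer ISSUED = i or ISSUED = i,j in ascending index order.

[0] i0,i1  ld+sub  -- pair
[1] i2  or  -- RAW+WAW r2
[2] i3  mul  -- no-port MUL/MEM
[3] i4  st  -- no-port MEM/MEM
[4] i5  ld  -- no-port MEM/MUL
[5] i6  mul  -- no-port MUL/MEM
[6] i7  ld  -- RAW+WAW r2
[7] i8  add  -- WAW r2
[8] i9,i10  or+xor  -- pair
[9] i11  mul  -- tail

ISSUED = 6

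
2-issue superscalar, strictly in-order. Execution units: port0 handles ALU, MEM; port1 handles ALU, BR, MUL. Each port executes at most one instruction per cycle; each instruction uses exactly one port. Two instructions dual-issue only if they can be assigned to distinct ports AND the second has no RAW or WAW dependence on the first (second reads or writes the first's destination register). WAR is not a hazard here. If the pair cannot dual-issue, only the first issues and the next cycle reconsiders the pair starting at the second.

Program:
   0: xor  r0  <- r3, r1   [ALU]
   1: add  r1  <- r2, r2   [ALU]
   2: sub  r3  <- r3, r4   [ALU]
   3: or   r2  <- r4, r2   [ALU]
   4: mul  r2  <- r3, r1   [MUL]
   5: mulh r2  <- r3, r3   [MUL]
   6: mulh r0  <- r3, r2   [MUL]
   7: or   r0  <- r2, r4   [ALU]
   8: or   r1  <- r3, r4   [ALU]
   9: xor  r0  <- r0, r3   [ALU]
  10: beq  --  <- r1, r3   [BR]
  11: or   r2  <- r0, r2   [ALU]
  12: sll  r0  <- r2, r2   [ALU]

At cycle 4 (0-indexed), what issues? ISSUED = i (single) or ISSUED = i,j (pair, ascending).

[0] i0/i1  xor.ALU+add.ALU  -- dual
[1] i2/i3  sub.ALU+or.ALU  -- dual
[2] i4  mul.MUL  -- no-port MUL/MUL
[3] i5  mulh.MUL  -- no-port MUL/MUL
[4] i6  mulh.MUL  -- WAW r0
[5] i7/i8  or.ALU+or.ALU  -- dual
[6] i9/i10  xor.ALU+beq.BR  -- dual
[7] i11  or.ALU  -- RAW r2
[8] i12  sll.ALU  -- tail

ISSUED = 6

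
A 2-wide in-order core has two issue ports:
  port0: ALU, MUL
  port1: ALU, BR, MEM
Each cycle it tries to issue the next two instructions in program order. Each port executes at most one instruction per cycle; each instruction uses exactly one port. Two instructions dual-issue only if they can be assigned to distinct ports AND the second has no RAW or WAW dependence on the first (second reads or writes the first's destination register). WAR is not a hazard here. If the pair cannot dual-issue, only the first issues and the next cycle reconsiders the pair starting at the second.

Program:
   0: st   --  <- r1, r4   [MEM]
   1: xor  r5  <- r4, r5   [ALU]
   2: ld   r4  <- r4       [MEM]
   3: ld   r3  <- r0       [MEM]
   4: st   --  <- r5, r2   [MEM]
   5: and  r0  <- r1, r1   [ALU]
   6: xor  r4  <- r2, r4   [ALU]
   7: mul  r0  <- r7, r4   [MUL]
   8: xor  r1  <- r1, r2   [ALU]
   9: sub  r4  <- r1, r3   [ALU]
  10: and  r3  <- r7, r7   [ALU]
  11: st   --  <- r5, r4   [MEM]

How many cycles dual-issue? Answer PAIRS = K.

PAIRS = 4

0. st xor @i0+i1  | pair
1. ld @i2  | no-port MEM/MEM
2. ld @i3  | no-port MEM/MEM
3. st and @i4+i5  | pair
4. xor @i6  | RAW r4
5. mul xor @i7+i8  | pair
6. sub and @i9+i10  | pair
7. st @i11  | tail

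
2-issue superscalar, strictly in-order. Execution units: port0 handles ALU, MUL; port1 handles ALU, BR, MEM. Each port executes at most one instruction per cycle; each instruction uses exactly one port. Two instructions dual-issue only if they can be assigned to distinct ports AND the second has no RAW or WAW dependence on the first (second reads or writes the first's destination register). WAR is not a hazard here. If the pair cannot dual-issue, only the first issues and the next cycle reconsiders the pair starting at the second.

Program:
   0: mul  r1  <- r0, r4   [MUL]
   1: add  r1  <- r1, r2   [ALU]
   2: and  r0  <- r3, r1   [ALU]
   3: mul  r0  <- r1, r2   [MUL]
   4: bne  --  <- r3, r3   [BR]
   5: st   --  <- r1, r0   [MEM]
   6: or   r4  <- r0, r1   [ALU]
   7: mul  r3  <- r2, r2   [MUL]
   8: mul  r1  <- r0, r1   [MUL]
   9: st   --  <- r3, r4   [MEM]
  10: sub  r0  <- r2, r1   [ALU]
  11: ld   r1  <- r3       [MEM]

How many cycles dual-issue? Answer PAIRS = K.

PAIRS = 4

#0 head=0: mul i0 RAW+WAW r1
#1 head=1: add i1 RAW r1
#2 head=2: and i2 WAW r0
#3 head=3: mul+bne i3+i4 dual
#4 head=5: st+or i5+i6 dual
#5 head=7: mul i7 no-port MUL/MUL
#6 head=8: mul+st i8+i9 dual
#7 head=10: sub+ld i10+i11 dual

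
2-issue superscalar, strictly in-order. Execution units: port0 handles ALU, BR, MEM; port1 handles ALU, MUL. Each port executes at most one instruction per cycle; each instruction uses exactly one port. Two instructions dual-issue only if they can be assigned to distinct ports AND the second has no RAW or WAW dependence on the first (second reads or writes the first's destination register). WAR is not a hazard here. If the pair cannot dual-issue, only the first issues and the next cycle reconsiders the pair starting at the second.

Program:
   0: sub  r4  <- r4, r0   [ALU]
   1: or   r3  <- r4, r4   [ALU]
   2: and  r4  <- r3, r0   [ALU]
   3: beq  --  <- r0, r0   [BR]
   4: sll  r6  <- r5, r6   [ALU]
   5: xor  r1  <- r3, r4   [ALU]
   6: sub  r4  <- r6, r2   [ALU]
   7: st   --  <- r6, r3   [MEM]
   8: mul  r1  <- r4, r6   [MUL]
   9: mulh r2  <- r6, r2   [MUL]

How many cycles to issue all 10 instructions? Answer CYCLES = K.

#0 head=0: sub.ALU i0 RAW r4
#1 head=1: or.ALU i1 RAW r3
#2 head=2: and.ALU+beq.BR i2+i3 pair
#3 head=4: sll.ALU+xor.ALU i4+i5 pair
#4 head=6: sub.ALU+st.MEM i6+i7 pair
#5 head=8: mul.MUL i8 no-port MUL/MUL
#6 head=9: mulh.MUL i9 tail

CYCLES = 7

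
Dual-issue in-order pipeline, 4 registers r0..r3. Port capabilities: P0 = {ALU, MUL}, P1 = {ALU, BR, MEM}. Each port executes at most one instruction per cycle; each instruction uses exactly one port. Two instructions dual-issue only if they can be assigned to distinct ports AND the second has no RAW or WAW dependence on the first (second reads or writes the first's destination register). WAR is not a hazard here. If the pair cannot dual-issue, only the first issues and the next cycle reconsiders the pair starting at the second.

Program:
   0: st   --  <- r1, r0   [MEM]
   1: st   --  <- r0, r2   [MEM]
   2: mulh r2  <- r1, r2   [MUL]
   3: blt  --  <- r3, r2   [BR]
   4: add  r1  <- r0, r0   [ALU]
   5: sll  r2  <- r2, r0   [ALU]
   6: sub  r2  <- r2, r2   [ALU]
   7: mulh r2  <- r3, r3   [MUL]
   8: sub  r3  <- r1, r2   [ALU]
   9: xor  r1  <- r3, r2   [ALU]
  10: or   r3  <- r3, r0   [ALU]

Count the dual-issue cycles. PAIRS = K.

[0] i0  st.MEM  -- no-port MEM/MEM
[1] i1+i2  st.MEM/mulh.MUL  -- dual
[2] i3+i4  blt.BR/add.ALU  -- dual
[3] i5  sll.ALU  -- RAW+WAW r2
[4] i6  sub.ALU  -- WAW r2
[5] i7  mulh.MUL  -- RAW r2
[6] i8  sub.ALU  -- RAW r3
[7] i9+i10  xor.ALU/or.ALU  -- dual

PAIRS = 3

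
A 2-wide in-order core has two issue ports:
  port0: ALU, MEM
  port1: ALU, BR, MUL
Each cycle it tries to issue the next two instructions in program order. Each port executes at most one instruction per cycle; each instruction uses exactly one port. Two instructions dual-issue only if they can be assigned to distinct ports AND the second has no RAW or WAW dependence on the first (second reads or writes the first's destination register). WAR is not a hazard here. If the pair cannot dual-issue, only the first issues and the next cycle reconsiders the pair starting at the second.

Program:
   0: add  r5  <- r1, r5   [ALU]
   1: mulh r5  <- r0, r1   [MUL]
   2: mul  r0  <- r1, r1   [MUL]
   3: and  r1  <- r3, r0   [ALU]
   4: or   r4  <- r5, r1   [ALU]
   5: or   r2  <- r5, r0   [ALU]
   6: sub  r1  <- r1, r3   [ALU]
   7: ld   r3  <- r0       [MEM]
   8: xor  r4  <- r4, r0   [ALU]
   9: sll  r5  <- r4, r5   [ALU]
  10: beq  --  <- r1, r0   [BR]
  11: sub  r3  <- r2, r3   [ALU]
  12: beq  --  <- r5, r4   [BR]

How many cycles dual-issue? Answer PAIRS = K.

t=0 i0:add.ALU ; WAW r5
t=1 i1:mulh.MUL ; no-port MUL/MUL
t=2 i2:mul.MUL ; RAW r0
t=3 i3:and.ALU ; RAW r1
t=4 i4+i5:or.ALU;or.ALU ; dual
t=5 i6+i7:sub.ALU;ld.MEM ; dual
t=6 i8:xor.ALU ; RAW r4
t=7 i9+i10:sll.ALU;beq.BR ; dual
t=8 i11+i12:sub.ALU;beq.BR ; dual

PAIRS = 4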